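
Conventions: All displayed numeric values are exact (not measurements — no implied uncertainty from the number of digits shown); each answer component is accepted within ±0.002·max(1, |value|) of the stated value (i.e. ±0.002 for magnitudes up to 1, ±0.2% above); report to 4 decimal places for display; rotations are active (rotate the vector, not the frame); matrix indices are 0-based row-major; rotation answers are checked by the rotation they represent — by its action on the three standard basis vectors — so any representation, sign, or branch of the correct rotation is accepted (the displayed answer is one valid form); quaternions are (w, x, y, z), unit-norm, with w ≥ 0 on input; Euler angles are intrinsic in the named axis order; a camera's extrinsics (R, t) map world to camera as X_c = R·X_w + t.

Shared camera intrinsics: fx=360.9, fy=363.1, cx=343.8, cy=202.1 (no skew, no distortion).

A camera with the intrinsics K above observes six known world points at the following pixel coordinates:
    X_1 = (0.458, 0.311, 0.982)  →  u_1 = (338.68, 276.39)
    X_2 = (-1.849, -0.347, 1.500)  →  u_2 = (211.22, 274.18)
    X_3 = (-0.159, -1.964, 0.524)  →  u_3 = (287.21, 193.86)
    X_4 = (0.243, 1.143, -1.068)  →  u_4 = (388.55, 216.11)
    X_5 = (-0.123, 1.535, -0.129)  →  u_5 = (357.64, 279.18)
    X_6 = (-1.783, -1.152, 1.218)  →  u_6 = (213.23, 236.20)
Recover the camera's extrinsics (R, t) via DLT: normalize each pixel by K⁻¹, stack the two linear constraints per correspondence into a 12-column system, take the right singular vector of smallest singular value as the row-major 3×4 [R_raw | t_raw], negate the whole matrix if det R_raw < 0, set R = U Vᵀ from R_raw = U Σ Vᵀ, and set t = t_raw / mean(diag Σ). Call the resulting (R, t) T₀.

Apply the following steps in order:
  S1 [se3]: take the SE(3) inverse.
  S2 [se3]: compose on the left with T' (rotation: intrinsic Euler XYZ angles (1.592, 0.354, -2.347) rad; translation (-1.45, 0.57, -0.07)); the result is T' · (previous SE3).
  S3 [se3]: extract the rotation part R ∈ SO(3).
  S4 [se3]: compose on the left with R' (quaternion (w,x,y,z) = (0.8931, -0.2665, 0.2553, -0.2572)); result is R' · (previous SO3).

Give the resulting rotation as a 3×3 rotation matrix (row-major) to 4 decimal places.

source (pnp_recover): camera pose = R=[0.8681 0.3696 -0.3314; 0.0848 0.5473 0.8326; 0.4891 -0.7509 0.4437], t=(-0.2900, 0.4601, 6.8404)
after S1 (invert_se3): R=[0.8681 0.0848 0.4891; 0.3696 0.5473 -0.7509; -0.3314 0.8326 0.4437], t=(-3.1330, 4.9919, -3.5145)
after S2 (compose_se3): R=[-0.4379 0.5992 -0.6702; 0.2100 -0.6567 -0.7243; -0.8741 -0.4580 0.1617], t=(2.7317, 5.8878, -1.2191)
after S3 (rot_of_se3): [-0.4379 0.5992 -0.6702; 0.2100 -0.6567 -0.7243; -0.8741 -0.4580 0.1617]
after S4 (compose_so3): [-0.7735 -0.0422 -0.6324; 0.1119 -0.9912 -0.0708; -0.6239 -0.1255 0.7714]

rotation (matrix) = ((-0.7735, -0.0422, -0.6324), (0.1119, -0.9912, -0.0708), (-0.6239, -0.1255, 0.7714))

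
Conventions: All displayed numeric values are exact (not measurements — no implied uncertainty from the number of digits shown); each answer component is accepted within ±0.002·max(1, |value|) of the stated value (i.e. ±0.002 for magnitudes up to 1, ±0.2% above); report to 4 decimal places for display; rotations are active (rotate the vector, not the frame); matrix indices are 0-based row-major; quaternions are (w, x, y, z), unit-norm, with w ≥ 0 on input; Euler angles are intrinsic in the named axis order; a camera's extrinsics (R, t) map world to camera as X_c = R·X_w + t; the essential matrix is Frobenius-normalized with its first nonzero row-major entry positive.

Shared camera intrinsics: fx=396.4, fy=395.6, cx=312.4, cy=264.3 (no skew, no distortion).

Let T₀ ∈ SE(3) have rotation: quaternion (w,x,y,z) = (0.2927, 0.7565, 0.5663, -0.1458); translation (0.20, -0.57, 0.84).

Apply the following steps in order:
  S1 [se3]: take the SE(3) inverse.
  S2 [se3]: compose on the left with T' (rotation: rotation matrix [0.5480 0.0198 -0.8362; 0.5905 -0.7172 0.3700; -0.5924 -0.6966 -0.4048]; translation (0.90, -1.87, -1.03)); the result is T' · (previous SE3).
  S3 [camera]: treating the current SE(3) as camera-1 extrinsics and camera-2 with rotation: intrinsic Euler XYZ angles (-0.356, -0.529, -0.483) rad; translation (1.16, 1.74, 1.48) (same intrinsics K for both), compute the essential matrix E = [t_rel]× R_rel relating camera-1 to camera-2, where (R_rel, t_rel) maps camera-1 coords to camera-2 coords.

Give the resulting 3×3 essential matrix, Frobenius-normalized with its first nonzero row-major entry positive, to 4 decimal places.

matrix = [0.1081 -0.6830 -0.1261; 0.0429 -0.0553 -0.0901; -0.2569 -0.1668 0.6318]

after S1 (invert_se3): R=[0.3160 0.7715 -0.5522; 0.9422 -0.1872 0.2777; 0.1109 -0.6080 -0.7861], t=(0.8404, -0.5285, 0.2916)
after S2 (compose_se3): R=[0.0991 0.9276 0.3603; -0.4481 0.3649 -0.8161; -0.8885 -0.0805 0.4518], t=(1.1063, -0.8869, -1.2777)
after S3 (essential): [0.1081 -0.6830 -0.1261; 0.0429 -0.0553 -0.0901; -0.2569 -0.1668 0.6318]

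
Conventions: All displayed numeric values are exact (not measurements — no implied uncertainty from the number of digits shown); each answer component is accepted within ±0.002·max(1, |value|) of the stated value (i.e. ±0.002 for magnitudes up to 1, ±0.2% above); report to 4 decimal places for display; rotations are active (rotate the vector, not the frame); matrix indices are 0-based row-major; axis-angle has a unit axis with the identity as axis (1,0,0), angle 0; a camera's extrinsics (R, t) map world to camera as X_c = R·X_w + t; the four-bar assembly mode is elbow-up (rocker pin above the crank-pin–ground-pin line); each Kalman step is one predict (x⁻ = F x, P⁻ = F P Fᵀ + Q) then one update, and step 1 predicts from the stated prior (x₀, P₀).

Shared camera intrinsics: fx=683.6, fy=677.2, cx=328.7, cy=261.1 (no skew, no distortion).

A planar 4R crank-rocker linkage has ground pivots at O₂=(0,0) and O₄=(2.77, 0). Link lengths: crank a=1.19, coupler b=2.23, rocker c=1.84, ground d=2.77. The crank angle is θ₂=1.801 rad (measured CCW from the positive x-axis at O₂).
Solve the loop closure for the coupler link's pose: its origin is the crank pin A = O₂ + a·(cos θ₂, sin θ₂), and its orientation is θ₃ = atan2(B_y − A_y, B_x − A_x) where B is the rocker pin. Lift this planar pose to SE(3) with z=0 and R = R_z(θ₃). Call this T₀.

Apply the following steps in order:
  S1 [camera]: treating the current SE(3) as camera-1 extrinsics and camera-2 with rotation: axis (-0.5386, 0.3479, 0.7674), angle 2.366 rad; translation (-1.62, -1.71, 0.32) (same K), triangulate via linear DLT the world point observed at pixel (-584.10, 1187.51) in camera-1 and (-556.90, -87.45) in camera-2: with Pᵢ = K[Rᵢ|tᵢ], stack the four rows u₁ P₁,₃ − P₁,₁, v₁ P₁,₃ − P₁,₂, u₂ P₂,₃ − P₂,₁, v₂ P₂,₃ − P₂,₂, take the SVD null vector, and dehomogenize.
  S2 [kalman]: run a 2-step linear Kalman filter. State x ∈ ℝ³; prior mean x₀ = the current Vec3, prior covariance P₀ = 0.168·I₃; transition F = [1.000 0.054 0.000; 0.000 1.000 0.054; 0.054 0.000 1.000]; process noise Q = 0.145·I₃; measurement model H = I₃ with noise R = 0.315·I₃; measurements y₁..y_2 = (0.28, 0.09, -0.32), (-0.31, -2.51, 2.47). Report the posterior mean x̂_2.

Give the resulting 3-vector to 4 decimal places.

source (fourbar_fk): coupler pose = R=[0.9778 -0.2096 0.0000; 0.2096 0.9778 0.0000; 0.0000 0.0000 1.0000], t=(-0.2715, 1.1586, 0.0000)
after S1 (triangulate): (-1.9582, 1.9550, 1.9442)
after S2 (kf_track): (-0.5564, -0.6391, 1.5487)

result = (-0.5564, -0.6391, 1.5487)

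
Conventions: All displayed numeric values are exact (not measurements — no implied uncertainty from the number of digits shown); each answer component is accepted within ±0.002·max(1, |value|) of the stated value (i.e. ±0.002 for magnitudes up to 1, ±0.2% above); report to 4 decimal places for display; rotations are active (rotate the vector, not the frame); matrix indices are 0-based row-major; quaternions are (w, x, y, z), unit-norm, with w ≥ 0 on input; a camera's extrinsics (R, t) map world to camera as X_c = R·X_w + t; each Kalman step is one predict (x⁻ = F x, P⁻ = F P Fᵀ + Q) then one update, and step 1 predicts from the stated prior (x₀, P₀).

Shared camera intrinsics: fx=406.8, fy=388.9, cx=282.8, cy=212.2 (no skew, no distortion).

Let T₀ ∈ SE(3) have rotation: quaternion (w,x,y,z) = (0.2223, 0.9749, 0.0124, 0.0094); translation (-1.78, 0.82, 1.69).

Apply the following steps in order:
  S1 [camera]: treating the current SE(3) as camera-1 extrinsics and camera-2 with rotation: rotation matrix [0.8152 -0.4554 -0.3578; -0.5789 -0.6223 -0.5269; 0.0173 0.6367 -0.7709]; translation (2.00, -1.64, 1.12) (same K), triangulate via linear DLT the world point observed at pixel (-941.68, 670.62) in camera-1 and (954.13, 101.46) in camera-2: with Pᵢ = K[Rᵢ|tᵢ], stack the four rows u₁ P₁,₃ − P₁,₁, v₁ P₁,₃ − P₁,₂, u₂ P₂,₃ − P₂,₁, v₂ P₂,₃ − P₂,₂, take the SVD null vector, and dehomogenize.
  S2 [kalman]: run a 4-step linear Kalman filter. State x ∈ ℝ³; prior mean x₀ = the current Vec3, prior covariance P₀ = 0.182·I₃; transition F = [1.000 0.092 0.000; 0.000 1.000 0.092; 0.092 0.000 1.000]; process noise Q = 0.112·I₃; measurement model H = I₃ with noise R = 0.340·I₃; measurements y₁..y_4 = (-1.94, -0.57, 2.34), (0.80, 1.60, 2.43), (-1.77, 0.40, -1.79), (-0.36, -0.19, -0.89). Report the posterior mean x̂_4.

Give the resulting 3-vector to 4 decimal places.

result = (-0.8355, 0.1726, -0.3945)

after S1 (triangulate): (-1.8537, -0.7924, 0.1237)
after S2 (kf_track): (-0.8355, 0.1726, -0.3945)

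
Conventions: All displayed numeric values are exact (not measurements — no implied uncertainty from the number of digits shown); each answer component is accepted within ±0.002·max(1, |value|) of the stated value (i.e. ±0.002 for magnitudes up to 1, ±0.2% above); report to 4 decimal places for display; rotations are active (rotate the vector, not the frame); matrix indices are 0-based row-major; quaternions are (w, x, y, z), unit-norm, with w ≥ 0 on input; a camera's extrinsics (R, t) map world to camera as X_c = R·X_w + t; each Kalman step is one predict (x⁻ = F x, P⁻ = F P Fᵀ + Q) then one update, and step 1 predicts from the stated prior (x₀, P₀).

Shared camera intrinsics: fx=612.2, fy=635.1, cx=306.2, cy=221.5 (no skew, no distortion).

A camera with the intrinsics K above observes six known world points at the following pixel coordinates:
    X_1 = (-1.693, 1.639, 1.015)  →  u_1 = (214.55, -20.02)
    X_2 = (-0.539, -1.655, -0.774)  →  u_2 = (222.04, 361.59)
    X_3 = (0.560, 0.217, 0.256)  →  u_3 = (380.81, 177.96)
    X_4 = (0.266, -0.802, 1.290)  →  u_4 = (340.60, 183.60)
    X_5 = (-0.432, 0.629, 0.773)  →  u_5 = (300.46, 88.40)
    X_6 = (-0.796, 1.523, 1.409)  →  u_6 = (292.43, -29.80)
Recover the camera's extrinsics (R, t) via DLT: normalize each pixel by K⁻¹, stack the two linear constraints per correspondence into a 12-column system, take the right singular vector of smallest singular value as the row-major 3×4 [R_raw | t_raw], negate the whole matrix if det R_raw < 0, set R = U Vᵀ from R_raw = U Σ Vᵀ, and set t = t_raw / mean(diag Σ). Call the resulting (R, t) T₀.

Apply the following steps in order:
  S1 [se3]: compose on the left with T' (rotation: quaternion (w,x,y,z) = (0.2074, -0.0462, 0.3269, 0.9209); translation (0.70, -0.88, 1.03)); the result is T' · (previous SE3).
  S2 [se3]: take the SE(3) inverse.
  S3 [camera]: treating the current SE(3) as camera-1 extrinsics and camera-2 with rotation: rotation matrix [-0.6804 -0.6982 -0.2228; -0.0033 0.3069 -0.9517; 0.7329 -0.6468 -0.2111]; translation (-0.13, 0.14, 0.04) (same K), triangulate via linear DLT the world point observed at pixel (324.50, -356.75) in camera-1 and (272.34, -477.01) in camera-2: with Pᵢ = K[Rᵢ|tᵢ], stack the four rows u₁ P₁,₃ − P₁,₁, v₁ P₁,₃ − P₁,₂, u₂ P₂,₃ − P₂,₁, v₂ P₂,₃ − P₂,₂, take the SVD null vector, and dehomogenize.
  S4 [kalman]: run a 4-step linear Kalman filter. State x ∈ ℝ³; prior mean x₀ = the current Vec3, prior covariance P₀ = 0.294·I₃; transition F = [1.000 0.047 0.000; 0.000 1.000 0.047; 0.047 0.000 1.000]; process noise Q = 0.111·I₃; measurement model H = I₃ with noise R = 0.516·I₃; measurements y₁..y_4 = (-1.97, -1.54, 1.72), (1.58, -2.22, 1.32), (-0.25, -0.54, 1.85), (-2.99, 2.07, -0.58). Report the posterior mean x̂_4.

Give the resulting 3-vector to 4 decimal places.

result = (-1.0766, -0.0130, 0.8009)

source (pnp_recover): camera pose = R=[0.9638 0.2603 0.0581; 0.2462 -0.7844 -0.5692; -0.1025 0.5629 -0.8201], t=(0.1500, -0.2501, 6.3910)
after S1 (compose_se3): R=[-0.9834 0.1150 0.1403; 0.1029 0.9906 -0.0904; -0.1494 -0.0744 -0.9860], t=(0.9894, 3.3180, 5.8490)
after S2 (invert_se3): R=[-0.9834 0.1029 -0.1494; 0.1150 0.9906 -0.0744; 0.1403 -0.0904 -0.9860], t=(1.5051, -2.9651, 5.9280)
after S3 (triangulate): (1.0196, -1.4968, 1.3581)
after S4 (kf_track): (-1.0766, -0.0130, 0.8009)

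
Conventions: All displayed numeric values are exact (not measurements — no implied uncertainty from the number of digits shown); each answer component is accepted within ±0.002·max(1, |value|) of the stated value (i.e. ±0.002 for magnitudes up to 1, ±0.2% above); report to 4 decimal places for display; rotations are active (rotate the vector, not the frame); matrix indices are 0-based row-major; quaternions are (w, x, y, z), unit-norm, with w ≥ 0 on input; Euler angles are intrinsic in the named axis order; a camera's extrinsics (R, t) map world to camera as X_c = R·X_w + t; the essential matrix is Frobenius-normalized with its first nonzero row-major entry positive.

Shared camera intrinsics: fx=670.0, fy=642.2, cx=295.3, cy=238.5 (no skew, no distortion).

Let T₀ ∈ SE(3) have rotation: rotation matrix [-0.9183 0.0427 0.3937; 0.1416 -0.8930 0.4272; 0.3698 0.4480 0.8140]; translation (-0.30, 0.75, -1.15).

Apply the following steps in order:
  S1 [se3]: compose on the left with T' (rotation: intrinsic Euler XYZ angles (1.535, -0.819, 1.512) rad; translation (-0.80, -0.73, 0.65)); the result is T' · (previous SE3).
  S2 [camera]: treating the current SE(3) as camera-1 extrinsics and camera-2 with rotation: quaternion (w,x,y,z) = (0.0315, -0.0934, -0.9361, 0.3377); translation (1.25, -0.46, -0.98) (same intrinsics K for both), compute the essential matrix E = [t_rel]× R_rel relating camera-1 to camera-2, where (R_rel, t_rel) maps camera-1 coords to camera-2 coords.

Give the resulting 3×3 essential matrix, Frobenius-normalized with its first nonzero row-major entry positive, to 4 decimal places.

matrix = [0.3944 -0.1511 -0.2526; -0.5033 -0.4176 -0.2173; 0.2586 -0.3067 -0.3493]

after S1 (compose_se3): R=[-0.4035 0.2833 -0.8700; -0.1423 -0.9587 -0.2462; -0.9038 0.0245 0.4272], t=(-0.4833, 0.6052, 0.3466)
after S2 (essential): [0.3944 -0.1511 -0.2526; -0.5033 -0.4176 -0.2173; 0.2586 -0.3067 -0.3493]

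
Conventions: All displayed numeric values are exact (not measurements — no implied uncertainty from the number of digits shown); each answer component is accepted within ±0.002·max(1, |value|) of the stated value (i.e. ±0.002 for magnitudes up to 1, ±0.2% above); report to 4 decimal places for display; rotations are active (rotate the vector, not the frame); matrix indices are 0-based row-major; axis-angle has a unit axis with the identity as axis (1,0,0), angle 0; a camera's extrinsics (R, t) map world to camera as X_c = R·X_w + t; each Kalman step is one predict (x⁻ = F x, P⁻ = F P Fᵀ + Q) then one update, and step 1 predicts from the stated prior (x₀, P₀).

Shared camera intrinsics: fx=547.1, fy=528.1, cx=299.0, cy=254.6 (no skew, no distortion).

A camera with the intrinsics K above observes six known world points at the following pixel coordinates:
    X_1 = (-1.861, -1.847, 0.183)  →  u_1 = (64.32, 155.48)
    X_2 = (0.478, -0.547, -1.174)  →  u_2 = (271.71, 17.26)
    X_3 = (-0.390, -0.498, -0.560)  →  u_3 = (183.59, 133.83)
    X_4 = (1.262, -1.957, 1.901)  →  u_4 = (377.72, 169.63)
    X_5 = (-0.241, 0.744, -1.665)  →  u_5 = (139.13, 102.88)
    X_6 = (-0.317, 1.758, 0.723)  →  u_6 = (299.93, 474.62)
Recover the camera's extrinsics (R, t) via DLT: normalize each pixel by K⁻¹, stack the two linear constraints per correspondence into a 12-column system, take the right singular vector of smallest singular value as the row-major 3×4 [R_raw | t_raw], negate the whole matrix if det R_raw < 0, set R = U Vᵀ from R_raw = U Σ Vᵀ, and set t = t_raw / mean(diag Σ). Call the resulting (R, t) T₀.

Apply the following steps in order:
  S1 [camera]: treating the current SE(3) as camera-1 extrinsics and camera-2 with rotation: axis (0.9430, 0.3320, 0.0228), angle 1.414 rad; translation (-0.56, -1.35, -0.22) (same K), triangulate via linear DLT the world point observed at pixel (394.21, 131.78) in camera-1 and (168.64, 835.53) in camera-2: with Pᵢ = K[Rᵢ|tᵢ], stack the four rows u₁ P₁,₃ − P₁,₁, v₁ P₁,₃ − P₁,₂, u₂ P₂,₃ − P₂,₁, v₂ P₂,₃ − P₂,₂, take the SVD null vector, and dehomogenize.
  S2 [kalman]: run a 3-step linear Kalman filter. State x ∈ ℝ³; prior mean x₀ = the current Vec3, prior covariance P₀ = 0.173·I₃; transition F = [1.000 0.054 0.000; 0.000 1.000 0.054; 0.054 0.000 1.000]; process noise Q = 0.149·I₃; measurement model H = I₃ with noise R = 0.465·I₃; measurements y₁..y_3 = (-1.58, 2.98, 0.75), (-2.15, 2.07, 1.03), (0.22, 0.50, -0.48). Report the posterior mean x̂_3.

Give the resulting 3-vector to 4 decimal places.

source (pnp_recover): camera pose = R=[0.9487 0.2161 0.2310; -0.3128 0.7487 0.5845; -0.0467 -0.6268 0.7778], t=(-0.2400, -0.3400, 4.1201)
after S1 (triangulate): (0.7178, 1.2750, -1.5084)
after S2 (kf_track): (-0.3940, 1.3472, -0.1891)

result = (-0.3940, 1.3472, -0.1891)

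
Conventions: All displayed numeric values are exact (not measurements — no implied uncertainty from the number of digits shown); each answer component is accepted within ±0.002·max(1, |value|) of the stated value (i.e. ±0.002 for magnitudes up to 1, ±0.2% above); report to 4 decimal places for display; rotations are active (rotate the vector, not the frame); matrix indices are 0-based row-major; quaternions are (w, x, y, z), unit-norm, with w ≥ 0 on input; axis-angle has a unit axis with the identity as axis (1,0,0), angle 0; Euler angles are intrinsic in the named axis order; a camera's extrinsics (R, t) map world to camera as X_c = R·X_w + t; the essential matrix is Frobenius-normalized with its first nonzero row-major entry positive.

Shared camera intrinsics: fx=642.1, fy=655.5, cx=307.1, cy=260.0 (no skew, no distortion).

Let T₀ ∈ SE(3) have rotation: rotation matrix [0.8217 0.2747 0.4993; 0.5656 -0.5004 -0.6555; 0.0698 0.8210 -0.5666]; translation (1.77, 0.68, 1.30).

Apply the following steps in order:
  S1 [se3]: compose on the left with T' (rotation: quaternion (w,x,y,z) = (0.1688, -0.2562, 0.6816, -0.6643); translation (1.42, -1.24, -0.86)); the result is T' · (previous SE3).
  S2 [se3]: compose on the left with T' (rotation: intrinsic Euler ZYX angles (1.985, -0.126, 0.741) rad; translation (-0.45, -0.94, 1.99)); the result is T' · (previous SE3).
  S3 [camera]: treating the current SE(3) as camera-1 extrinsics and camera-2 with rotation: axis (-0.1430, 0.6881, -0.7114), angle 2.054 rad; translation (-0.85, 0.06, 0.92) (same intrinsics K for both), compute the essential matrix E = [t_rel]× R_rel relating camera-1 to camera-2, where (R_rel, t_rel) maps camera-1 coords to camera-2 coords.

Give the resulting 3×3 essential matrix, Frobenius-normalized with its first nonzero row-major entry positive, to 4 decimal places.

matrix = [0.3051 -0.6036 -0.1569; 0.3987 0.0488 0.5819; 0.0553 -0.1171 -0.0356]

after S1 (compose_se3): R=[-0.6979 0.3079 -0.6466; -0.5363 -0.8231 0.1868; -0.4747 0.4771 0.7396], t=(0.6399, -3.3293, -1.4180)
after S2 (compose_se3): R=[0.3115 0.7175 0.6230; -0.5216 0.6771 -0.5191; -0.7943 -0.1633 0.5852], t=(0.5004, 0.6234, -1.1970)
after S3 (essential): [0.3051 -0.6036 -0.1569; 0.3987 0.0488 0.5819; 0.0553 -0.1171 -0.0356]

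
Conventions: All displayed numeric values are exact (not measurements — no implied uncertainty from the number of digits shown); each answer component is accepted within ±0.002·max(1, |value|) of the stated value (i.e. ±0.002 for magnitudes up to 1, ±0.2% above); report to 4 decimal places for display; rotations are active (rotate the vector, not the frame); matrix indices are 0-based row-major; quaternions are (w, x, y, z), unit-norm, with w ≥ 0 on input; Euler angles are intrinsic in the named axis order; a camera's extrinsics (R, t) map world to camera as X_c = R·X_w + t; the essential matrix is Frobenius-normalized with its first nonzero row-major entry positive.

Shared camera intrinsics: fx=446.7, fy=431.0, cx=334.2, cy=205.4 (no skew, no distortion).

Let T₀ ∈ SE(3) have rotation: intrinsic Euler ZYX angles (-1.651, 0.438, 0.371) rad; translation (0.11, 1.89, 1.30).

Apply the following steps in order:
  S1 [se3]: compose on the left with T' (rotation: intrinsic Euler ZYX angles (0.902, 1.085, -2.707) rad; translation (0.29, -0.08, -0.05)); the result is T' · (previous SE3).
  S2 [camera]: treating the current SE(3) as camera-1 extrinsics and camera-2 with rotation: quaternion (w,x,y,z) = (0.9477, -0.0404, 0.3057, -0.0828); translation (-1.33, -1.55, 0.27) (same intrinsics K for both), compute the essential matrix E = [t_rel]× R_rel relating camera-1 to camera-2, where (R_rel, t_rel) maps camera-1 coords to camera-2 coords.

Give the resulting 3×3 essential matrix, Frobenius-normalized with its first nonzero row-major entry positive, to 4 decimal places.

after S1 (compose_se3): R=[-0.1040 -0.1160 -0.9878; 0.9010 0.4097 -0.1429; 0.4212 -0.9048 0.0619], t=(0.1545, -2.1335, -1.0694)
after S2 (essential): [0.3961 0.4914 -0.2805; 0.3393 -0.1300 -0.0742; -0.4261 0.4515 0.0063]

matrix = [0.3961 0.4914 -0.2805; 0.3393 -0.1300 -0.0742; -0.4261 0.4515 0.0063]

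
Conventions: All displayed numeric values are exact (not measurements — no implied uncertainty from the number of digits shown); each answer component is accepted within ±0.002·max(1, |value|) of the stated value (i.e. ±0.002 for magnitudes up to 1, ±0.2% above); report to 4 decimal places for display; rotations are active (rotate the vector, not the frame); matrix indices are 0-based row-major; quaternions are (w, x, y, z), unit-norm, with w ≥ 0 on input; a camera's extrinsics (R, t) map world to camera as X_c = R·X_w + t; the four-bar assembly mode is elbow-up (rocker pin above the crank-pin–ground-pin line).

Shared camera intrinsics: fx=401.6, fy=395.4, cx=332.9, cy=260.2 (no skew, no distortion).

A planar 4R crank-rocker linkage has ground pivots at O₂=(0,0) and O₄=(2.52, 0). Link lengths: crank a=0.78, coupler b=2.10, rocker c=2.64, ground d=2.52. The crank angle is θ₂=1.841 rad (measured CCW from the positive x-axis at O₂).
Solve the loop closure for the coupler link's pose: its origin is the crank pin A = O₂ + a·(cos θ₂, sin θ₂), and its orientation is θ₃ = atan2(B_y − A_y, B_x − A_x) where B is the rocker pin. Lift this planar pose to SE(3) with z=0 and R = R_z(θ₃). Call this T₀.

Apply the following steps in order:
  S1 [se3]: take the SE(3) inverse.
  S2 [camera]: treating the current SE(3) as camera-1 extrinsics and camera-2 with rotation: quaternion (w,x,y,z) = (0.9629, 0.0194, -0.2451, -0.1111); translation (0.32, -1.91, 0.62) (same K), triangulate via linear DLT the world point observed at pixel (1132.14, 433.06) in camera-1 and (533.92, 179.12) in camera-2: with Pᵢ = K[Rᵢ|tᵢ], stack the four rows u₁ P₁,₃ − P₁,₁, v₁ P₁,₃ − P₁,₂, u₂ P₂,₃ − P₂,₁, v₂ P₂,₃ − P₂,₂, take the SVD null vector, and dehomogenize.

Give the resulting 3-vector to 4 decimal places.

source (fourbar_fk): coupler pose = R=[0.6780 -0.7350 0.0000; 0.7350 0.6780 0.0000; 0.0000 0.0000 1.0000], t=(-0.2082, 0.7517, 0.0000)
after S1 (invert_se3): R=[0.6780 0.7350 0.0000; -0.7350 0.6780 -0.0000; 0.0000 0.0000 1.0000], t=(-0.4114, -0.6627, 0.0000)
after S2 (triangulate): (0.3640, 1.7309, 0.5566)

result = (0.3640, 1.7309, 0.5566)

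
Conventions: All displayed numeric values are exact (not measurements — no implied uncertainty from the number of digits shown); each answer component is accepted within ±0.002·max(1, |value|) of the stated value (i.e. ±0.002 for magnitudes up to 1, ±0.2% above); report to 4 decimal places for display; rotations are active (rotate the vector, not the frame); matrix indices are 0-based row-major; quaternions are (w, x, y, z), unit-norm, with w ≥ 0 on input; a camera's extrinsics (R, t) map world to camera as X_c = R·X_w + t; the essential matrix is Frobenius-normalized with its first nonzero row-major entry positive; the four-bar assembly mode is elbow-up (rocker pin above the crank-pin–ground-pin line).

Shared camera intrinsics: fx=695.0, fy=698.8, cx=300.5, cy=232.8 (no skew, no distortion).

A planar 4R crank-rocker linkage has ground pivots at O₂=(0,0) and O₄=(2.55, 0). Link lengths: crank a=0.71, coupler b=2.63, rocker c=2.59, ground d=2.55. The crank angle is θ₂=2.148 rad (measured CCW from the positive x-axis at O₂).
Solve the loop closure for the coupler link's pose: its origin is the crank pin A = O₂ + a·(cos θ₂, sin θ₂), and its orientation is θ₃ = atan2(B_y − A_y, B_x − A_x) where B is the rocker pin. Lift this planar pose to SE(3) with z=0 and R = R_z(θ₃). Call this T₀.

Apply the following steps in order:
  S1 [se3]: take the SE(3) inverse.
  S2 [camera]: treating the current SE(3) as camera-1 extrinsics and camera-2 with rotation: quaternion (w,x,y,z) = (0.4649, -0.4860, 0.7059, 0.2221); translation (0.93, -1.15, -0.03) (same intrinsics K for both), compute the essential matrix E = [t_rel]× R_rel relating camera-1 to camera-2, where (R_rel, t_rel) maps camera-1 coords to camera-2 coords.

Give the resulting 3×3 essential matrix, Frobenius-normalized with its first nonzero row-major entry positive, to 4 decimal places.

source (fourbar_fk): coupler pose = R=[0.7327 -0.6805 0.0000; 0.6805 0.7327 0.0000; 0.0000 0.0000 1.0000], t=(-0.3874, 0.5950, 0.0000)
after S1 (invert_se3): R=[0.7327 0.6805 0.0000; -0.6805 0.7327 0.0000; 0.0000 0.0000 1.0000], t=(-0.1210, -0.6996, 0.0000)
after S2 (essential): [0.4373 -0.4048 0.1311; 0.1367 -0.2850 0.2491; -0.4151 -0.1136 0.5297]

matrix = [0.4373 -0.4048 0.1311; 0.1367 -0.2850 0.2491; -0.4151 -0.1136 0.5297]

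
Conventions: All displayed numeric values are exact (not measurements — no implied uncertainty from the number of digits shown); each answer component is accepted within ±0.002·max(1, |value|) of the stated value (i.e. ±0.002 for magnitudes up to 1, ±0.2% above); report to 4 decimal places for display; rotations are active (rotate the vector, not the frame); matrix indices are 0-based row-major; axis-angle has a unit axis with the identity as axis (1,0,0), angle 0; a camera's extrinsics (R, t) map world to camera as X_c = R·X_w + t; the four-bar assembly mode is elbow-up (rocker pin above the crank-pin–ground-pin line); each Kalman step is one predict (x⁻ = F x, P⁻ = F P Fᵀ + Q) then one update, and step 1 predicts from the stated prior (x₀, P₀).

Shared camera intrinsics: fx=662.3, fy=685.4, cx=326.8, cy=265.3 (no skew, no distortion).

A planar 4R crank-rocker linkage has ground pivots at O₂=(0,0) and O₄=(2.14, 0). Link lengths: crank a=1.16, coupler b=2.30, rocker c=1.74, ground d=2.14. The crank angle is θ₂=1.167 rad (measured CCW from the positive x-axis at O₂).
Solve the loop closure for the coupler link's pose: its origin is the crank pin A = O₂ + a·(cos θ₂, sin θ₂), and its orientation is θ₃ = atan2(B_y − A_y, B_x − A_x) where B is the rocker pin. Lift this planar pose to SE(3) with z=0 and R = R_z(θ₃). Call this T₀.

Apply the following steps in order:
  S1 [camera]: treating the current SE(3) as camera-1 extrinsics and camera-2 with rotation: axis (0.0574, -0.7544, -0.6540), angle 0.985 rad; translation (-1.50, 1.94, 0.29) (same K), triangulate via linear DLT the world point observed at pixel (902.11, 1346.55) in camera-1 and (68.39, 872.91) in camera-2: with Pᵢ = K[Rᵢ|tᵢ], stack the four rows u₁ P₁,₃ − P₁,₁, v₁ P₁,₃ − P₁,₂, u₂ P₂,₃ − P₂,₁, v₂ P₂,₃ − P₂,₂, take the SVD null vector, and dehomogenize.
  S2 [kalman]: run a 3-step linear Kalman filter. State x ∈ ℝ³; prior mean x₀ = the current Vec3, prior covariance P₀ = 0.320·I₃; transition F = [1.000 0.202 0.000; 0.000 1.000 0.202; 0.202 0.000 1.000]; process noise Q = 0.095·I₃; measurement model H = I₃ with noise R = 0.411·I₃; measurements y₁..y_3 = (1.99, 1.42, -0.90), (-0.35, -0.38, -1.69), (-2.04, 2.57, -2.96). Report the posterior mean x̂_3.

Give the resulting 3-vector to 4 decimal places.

result = (-0.2952, 1.0378, -1.3662)

source (fourbar_fk): coupler pose = R=[0.9668 -0.2555 0.0000; 0.2555 0.9668 0.0000; 0.0000 0.0000 1.0000], t=(0.4558, 1.0667, 0.0000)
after S1 (triangulate): (1.4516, 1.3552, 1.7418)
after S2 (kf_track): (-0.2952, 1.0378, -1.3662)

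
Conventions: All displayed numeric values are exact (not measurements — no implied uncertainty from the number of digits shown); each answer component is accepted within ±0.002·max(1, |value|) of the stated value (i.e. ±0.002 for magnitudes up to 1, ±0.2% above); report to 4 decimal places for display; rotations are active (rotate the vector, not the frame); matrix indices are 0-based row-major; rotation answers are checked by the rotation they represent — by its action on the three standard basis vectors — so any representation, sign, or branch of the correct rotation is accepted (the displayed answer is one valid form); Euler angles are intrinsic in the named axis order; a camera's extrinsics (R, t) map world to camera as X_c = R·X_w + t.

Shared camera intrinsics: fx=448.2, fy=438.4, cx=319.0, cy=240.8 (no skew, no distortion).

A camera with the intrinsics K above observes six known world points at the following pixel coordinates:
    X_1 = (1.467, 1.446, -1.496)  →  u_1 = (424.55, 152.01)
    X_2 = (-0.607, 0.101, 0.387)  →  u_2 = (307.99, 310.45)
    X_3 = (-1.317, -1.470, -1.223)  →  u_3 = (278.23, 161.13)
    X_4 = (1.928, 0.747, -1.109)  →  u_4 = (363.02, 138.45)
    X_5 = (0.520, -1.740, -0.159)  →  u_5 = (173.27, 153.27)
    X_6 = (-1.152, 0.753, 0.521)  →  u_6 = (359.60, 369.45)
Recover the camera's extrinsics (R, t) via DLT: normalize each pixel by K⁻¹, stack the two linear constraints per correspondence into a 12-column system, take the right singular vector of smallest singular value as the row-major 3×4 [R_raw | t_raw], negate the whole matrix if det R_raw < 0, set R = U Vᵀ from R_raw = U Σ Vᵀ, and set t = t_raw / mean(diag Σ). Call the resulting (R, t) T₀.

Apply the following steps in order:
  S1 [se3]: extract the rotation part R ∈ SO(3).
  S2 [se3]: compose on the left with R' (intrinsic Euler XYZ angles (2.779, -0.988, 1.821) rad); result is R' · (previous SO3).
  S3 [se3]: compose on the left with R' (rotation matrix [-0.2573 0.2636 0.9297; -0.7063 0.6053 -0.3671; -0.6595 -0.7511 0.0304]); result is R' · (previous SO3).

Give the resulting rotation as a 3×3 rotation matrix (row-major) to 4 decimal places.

rotation (matrix) = ((-0.8404, 0.4100, 0.3544), (0.3950, 0.0157, 0.9185), (0.3710, 0.9120, -0.1751))

source (pnp_recover): camera pose = R=[-0.2321 0.7867 -0.5721; -0.5831 0.3582 0.7291; 0.7785 0.5028 0.3756], t=(-0.1200, 0.1100, 5.1989)
after S1 (rot_of_se3): [-0.2321 0.7867 -0.5721; -0.5831 0.3582 0.7291; 0.7785 0.5028 0.3756]
after S2 (compose_so3): [-0.3074 -0.7180 -0.6245; -0.2611 -0.5674 0.7809; -0.9151 0.4031 -0.0130]
after S3 (compose_so3): [-0.8404 0.4100 0.3544; 0.3950 0.0157 0.9185; 0.3710 0.9120 -0.1751]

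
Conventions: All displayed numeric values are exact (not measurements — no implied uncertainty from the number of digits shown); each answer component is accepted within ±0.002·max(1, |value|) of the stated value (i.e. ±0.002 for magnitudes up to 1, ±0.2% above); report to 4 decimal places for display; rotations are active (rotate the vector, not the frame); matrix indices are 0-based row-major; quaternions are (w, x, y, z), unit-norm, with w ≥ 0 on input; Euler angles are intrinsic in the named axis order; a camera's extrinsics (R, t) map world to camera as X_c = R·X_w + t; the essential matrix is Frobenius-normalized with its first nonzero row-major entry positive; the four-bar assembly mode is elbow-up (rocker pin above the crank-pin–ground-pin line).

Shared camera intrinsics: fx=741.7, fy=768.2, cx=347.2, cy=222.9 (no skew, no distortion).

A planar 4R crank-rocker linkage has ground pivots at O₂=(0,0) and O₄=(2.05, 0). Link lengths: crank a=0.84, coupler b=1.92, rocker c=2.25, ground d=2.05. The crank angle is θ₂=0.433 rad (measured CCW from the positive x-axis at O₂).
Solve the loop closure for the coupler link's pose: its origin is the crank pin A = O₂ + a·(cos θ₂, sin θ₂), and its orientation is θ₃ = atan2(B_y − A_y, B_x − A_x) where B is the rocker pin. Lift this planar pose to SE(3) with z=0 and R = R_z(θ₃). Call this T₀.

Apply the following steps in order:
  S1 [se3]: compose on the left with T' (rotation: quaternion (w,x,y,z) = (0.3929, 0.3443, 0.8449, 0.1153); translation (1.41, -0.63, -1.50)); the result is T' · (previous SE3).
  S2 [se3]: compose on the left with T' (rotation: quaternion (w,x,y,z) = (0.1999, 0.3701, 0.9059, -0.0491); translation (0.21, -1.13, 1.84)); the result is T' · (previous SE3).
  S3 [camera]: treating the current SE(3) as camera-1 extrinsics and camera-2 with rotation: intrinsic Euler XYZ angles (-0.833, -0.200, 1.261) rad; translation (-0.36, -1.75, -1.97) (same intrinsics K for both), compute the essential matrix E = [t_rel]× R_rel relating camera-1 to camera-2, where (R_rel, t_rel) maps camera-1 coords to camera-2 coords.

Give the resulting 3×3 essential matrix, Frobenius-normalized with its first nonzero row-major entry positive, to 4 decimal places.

matrix = [0.0492 0.6353 -0.2102; -0.5798 -0.1384 -0.2717; 0.2327 -0.1703 0.1936]

source (fourbar_fk): coupler pose = R=[0.3396 -0.9406 0.0000; 0.9406 0.3396 0.0000; 0.0000 0.0000 1.0000], t=(0.7625, 0.3525, 0.0000)
after S1 (compose_se3): R=[0.3077 0.5940 0.7433; 0.9209 -0.3824 -0.0757; 0.2392 0.7078 -0.6647], t=(1.2368, 0.1422, -1.7816)
after S2 (compose_se3): R=[0.5147 -0.4171 -0.7491; 0.8078 -0.0568 0.5867; -0.2873 -0.9071 0.3077], t=(-1.0715, 0.1997, 2.9862)
after S3 (essential): [0.0492 0.6353 -0.2102; -0.5798 -0.1384 -0.2717; 0.2327 -0.1703 0.1936]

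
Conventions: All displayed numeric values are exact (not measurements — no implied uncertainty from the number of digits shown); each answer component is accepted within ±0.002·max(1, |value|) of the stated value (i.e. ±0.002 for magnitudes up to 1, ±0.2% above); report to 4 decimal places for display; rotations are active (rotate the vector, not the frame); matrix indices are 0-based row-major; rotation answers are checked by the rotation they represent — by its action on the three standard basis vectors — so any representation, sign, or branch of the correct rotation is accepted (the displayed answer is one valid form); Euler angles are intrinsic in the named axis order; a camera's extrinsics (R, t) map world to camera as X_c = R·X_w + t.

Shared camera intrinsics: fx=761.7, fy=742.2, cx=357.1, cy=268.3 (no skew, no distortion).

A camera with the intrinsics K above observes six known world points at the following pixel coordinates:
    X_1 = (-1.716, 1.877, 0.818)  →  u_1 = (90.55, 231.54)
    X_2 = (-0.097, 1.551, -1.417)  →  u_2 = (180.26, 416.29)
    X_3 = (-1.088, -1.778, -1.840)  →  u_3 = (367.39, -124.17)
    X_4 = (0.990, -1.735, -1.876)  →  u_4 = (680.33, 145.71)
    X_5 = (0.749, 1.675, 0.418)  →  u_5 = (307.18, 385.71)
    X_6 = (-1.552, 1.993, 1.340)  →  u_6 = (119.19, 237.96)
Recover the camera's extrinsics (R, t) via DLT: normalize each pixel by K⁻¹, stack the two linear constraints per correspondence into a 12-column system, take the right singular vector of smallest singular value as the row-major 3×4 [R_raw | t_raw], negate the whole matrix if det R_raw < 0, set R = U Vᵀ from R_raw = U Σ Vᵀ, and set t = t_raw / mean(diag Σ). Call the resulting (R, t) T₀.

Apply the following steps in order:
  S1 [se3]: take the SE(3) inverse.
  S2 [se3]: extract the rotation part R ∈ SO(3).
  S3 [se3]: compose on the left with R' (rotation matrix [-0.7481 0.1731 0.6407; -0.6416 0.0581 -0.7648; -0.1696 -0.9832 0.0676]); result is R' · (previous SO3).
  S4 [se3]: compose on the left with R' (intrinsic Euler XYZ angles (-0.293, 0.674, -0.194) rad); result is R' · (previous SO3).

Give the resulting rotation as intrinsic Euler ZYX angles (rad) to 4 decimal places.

rotation (euler_zyx) = (-2.5438, -1.2114, -2.0066)

source (pnp_recover): camera pose = R=[0.7867 -0.6130 0.0727; 0.6059 0.7444 -0.2807; 0.1180 0.2649 0.9570], t=(-0.0501, -0.4799, 6.0398)
after S1 (invert_se3): R=[0.7867 0.6059 0.1180; -0.6130 0.7444 0.2649; 0.0727 -0.2807 0.9570], t=(-0.3823, -1.2735, -5.9114)
after S2 (rot_of_se3): [0.7867 0.6059 0.1180; -0.6130 0.7444 0.2649; 0.0727 -0.2807 0.9570]
after S3 (compose_so3): [-0.6480 -0.5043 0.5708; -0.5960 -0.1308 -0.7923; 0.4742 -0.8536 -0.2158]
after S4 (compose_so3): [-0.2907 -0.9390 0.1836; -0.1979 -0.1287 -0.9717; 0.9361 -0.3188 -0.1485]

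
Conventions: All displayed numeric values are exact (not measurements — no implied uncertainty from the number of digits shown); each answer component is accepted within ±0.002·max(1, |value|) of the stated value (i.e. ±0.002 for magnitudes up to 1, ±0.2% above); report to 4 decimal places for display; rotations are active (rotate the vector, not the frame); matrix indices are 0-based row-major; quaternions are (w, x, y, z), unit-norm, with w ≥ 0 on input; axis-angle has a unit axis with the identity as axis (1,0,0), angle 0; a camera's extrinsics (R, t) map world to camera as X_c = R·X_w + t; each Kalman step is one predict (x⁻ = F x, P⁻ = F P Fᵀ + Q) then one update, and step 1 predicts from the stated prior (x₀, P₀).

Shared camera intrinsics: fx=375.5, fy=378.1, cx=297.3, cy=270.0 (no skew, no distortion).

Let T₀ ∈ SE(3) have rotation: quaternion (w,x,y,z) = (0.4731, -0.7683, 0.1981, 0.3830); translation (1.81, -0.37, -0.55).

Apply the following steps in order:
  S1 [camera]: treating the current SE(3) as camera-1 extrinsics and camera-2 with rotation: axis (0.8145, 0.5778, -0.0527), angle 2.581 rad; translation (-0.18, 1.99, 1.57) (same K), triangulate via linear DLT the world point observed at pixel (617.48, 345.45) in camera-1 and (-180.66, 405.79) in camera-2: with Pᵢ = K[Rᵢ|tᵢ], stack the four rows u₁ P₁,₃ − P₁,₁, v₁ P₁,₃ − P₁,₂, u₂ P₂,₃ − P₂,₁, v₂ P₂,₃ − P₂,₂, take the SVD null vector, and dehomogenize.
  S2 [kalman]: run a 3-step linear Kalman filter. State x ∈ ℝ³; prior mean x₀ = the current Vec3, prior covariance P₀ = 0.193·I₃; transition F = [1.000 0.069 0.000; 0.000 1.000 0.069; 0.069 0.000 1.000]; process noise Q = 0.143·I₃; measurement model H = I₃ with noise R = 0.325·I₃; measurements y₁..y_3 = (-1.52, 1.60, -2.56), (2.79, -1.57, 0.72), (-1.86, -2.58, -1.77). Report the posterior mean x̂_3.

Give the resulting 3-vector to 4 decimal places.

after S1 (triangulate): (-1.9256, -1.3600, 0.1953)
after S2 (kf_track): (-0.7190, -1.6436, -1.0481)

result = (-0.7190, -1.6436, -1.0481)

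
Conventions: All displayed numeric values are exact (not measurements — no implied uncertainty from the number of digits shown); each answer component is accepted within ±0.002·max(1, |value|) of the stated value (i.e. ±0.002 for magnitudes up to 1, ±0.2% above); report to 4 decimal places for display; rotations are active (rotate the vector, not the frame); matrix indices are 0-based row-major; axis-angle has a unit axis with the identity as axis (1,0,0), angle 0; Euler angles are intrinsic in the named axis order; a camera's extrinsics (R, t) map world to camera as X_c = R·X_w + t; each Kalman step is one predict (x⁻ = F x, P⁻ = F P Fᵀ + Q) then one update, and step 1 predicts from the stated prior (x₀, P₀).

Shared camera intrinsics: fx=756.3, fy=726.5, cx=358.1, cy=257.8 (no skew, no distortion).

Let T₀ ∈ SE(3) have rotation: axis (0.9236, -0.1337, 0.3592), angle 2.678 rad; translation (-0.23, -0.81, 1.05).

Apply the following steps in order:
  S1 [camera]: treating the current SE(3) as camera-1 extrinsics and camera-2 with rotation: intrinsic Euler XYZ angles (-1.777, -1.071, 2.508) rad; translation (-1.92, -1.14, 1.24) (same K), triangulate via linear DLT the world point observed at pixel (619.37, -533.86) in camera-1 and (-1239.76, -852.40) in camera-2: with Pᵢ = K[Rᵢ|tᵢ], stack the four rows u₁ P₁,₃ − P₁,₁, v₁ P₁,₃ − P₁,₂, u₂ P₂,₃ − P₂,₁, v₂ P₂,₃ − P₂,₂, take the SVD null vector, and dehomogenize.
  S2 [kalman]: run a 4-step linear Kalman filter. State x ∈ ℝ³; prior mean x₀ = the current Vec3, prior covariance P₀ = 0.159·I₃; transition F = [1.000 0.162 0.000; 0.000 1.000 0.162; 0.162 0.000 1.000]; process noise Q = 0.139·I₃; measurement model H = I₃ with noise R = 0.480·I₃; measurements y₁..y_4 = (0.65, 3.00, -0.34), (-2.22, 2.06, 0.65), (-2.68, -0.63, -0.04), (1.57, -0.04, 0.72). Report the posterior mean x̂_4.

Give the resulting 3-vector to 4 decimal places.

result = (0.1290, 0.5528, 0.3199)

after S1 (triangulate): (1.4089, 1.1100, 0.5956)
after S2 (kf_track): (0.1290, 0.5528, 0.3199)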